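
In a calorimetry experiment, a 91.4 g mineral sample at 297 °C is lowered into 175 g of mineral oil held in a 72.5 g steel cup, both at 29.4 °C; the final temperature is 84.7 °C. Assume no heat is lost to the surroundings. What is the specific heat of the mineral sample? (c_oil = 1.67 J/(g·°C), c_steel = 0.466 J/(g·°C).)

c ≈ 0.929 J/(g·°C)

Energy conservation, ΣQ = 0:
91.4×c×(84.7 − 297) + 175×1.67×(84.7 − 29.4) + 72.5×0.466×(84.7 − 29.4) = 0
-19404 c = -18030
c = -18030/-19404 ≈ 0.9292 J/(g·°C)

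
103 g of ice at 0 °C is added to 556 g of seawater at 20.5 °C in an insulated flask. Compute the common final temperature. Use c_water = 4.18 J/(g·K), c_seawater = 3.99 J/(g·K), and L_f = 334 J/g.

Taking heat into each body as positive, Σ m c ΔT = 0:
melt ice: 103·334 = 34402
  warm the meltwater: 430.54 T
  seawater: 2218.4(T − 20.5)
2649 T = 45478 − 34402 = 11076
T ≈ 4.18 °C — above 0 °C, consistent with complete melting.

T_f ≈ 4.2 °C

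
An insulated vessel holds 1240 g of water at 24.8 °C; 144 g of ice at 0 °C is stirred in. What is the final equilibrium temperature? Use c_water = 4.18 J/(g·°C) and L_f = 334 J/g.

T_f ≈ 13.9 °C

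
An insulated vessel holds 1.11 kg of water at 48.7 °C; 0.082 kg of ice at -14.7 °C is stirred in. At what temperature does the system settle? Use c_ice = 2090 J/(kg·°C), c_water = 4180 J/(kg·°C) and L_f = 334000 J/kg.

T_f ≈ 39.3 °C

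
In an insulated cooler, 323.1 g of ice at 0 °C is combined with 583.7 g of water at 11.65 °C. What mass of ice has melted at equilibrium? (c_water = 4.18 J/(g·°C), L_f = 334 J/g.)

m_melted ≈ 85.1 g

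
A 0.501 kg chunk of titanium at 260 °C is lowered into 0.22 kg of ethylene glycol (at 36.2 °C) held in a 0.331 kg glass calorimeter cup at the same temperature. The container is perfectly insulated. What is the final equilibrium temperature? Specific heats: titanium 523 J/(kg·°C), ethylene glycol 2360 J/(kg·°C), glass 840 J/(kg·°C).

T_f ≈ 91.6 °C

Heat gained plus heat lost sum to zero:
0.501×523×(T − 260) + 0.22×2360×(T − 36.2) + 0.331×840×(T − 36.2) = 0
262.02(T − 260) + 519.2(T − 36.2) + 278.04(T − 36.2) = 0
(262.02 + 519.2 + 278.04) T = 262.02×260 + 519.2×36.2 + 278.04×36.2
T ≈ 91.56 °C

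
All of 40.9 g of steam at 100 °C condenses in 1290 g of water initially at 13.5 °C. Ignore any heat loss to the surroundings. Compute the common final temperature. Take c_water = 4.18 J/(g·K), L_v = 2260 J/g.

T_f ≈ 32.8 °C

Let T be the final temperature. ΣQ_i = 0:
steam→water at 100 °C releases m L_v = 40.9×2260 = 92434; condensed water 100 °C→T: 170.96(T − 100); water warms: 1290×4.18×(T − 13.5) = 5392.2(T − 13.5)
5563.2 T = 92434 + 17096 + 72795 = 182325
T ≈ 32.77 °C, under the boiling point, so the assumption holds.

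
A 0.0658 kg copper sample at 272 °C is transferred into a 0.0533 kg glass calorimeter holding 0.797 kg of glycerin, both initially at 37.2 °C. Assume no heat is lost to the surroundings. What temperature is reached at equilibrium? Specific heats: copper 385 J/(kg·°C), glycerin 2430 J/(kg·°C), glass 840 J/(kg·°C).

T_f ≈ 40.2 °C

Setting the total heat transfer to zero:
0.0658*385*(T − 272) + 0.797*2430*(T − 37.2) + 0.0533*840*(T − 37.2) = 0
25.33(T − 272) + 1936.7(T − 37.2) + 44.77(T − 37.2) = 0
(25.33 + 1936.7 + 44.77) T = 25.33*272 + 1936.7*37.2 + 44.77*37.2
T ≈ 40.16 °C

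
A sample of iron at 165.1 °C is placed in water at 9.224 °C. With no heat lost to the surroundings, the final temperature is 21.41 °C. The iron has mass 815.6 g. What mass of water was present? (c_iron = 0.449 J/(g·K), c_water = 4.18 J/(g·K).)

Setting the total heat transfer to zero:
815.6·0.449·(21.41 − 165.1) + m·4.18·(21.41 − 9.224) = 0
50.94 m = 52620
m = 52620/50.94 ≈ 1033 g

m ≈ 1030 g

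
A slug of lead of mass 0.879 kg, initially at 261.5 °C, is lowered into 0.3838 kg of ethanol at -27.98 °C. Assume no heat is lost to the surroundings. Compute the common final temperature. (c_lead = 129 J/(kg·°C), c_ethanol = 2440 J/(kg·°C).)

T_f ≈ 3.3 °C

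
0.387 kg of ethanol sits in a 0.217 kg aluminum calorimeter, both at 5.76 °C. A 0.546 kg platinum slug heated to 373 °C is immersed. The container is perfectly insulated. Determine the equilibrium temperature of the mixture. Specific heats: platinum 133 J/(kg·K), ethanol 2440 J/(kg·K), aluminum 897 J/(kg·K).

T_f ≈ 27.8 °C

Setting the total heat transfer to zero:
0.546*133*(T − 373) + 0.387*2440*(T − 5.76) + 0.217*897*(T − 5.76) = 0
(72.62 + 944.28 + 194.65) T = 72.62*373 + 944.28*5.76 + 194.65*5.76
T = 33647/1211.5 ≈ 27.77 °C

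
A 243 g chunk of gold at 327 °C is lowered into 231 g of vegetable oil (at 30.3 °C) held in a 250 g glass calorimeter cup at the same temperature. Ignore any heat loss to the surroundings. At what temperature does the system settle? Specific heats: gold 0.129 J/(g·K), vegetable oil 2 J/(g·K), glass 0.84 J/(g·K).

Taking heat into each body as positive, Σ m c ΔT = 0:
243*0.129*(T − 327) + 231*2*(T − 30.3) + 250*0.84*(T − 30.3) = 0
(31.35 + 462 + 210) T = 31.35*327 + 462*30.3 + 210*30.3
T ≈ 43.52 °C

T_f ≈ 43.5 °C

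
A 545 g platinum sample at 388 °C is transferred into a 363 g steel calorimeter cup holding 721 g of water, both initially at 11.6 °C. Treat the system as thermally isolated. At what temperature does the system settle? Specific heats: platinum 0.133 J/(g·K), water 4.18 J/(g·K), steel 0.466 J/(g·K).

With ΣQ=0 the equilibrium temperature is the m·c-weighted mean:
T_f = (72.48·388 + 3013.8·11.6 + 169.16·11.6) / (72.48 + 3013.8 + 169.16)
    = 65046 / 3255.4 ≈ 19.98 °C

T_f ≈ 20.0 °C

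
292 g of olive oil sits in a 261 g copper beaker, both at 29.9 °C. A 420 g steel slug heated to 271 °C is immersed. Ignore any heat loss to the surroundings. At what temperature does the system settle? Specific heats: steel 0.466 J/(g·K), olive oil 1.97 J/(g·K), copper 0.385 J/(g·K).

Setting the total heat transfer to zero:
420·0.466·(T − 271) + 292·1.97·(T − 29.9) + 261·0.385·(T − 29.9) = 0
195.72(T − 271) + 575.24(T − 29.9) + 100.48(T − 29.9) = 0
871.45 T = 73244
T ≈ 84.05 °C

T_f ≈ 84.0 °C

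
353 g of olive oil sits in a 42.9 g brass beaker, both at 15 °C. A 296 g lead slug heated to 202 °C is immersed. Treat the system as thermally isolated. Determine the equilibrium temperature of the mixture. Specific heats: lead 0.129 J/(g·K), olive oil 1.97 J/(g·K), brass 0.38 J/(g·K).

With ΣQ=0 the equilibrium temperature is the m·c-weighted mean:
T_f = (38.18*202 + 695.41*15 + 16.3*15) / (38.18 + 695.41 + 16.3)
    = 18389 / 749.9 ≈ 24.52 °C

T_f ≈ 24.5 °C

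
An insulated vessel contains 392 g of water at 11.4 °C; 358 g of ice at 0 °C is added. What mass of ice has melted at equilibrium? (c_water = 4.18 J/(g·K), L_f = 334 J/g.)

m_melted ≈ 55.9 g

Heat available from the water dropping to 0 °C: 392·4.18·11.4 = 18680 J.
To melt every bit of ice: 358·334 = 119572 J.
18680 J < 119572 J, so only part of the ice melts and the system sits at 0 °C.
m_melted·334 = 18680  ⇒  m_melted ≈ 55.93 g.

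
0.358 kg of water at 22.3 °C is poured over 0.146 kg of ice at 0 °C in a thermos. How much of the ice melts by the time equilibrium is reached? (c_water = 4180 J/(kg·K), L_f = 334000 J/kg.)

m_melted ≈ 0.0999 kg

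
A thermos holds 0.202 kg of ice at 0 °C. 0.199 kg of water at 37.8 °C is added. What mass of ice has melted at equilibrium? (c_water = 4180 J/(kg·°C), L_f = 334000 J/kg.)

m_melted ≈ 0.0941 kg

Heat available from the water dropping to 0 °C: 0.199×4180×37.8 = 31443 J.
Melting all 0.202 kg of ice would need 0.202×334000 = 67468 J.
Since 31443 < 67468 J, not all the ice melts; equilibrium is at 0 °C.
m_melt = 31443 / L_f = 0.09414 kg.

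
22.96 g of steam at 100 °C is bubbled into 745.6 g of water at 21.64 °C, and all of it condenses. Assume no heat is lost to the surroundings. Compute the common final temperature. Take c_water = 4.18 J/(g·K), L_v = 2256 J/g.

Energy balance with sensible and latent terms:
condense steam: −22.96·2256 = −51798; condensed water 100 °C→T: 95.97(T − 100); water warms: 745.6·4.18·(T − 21.64) = 3116.6(T − 21.64)
3212.6 T = 51798 + 9597.3 + 67443 = 128838
T ≈ 40.10 °C, under the boiling point, so the assumption holds.

T_f ≈ 40.1 °C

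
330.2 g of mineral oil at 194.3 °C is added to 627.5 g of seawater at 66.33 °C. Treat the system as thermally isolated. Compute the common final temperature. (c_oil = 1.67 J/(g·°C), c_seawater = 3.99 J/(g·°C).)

T_f ≈ 89.4 °C

Conservation of energy gives ΣQ = 0:
330.2*1.67*(T − 194.3) + 627.5*3.99*(T − 66.33) = 0
551.43(T − 194.3) + 2503.7(T − 66.33) = 0
3055.2 T = 273216
T = 273216/3055.2 ≈ 89.43 °C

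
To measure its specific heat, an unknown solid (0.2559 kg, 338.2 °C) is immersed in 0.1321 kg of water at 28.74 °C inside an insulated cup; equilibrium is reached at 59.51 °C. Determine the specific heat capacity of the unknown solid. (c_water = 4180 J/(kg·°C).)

c ≈ 238 J/(kg·°C)

Conservation of energy gives ΣQ = 0:
0.2559×c×(59.51 − 338.2) + 0.1321×4180×(59.51 − 28.74) = 0
-71.32 c = -16991
c = -16991/-71.32 ≈ 238.2 J/(kg·°C)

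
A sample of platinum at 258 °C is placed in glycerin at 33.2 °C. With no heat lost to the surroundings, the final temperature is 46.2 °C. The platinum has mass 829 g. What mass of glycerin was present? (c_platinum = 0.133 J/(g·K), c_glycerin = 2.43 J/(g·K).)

m ≈ 739 g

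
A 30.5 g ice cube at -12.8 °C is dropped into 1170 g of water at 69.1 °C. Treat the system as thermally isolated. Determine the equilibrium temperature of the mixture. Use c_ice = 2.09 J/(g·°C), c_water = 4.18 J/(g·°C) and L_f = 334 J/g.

T_f ≈ 65.2 °C

Let T be the final temperature. ΣQ_i = 0:
ice -12.8→0 °C: 30.5·2.09·12.8 = 815.94; fusion: m_ice L_f = 30.5·334 = 10187; warm the meltwater: 127.49 T; water cools: 1170·4.18·(T − 69.1) = 4890.6(T − 69.1)
5018.1 T = 337940 − 11003 = 326938
T ≈ 65.15 °C. Since T > 0 °C, the all-ice-melts assumption holds.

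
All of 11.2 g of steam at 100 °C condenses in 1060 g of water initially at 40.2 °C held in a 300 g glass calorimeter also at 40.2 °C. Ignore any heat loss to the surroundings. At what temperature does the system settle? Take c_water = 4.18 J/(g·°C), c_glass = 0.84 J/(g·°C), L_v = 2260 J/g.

T_f ≈ 46.1 °C

Sum of m c ΔT and latent-heat terms is zero:
condense steam: −11.2·2260 = −25312; condensate cools 100→T: 11.2·4.18·(T − 100) = 46.82(T − 100); water warms: 1060·4.18·(T − 40.2) = 4430.8(T − 40.2); cup: 252(T − 40.2)
4729.6 T = 25312 + 4681.6 + 188249 = 218242
T ≈ 46.14 °C (< 100 °C, so full condensation is consistent).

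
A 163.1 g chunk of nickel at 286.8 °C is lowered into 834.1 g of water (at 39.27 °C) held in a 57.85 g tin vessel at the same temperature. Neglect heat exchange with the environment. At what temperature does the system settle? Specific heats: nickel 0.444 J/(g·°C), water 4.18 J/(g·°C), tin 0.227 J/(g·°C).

T_f = Σ m_i c_i T_i / Σ m_i c_i:
T_f = (72.42·286.8 + 3486.5·39.27 + 13.13·39.27) / (72.42 + 3486.5 + 13.13)
    = 158201 / 3572.1 ≈ 44.29 °C

T_f ≈ 44.3 °C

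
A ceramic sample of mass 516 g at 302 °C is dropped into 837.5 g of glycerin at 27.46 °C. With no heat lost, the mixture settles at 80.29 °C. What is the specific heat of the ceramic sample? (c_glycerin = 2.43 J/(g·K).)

c ≈ 0.94 J/(g·K)

Net heat exchanged in the isolated system is zero:
516·c·(80.29 − 302) + 837.5·2.43·(80.29 − 27.46) = 0
-114402 c = -107516
c = -107516/-114402 ≈ 0.9398 J/(g·K)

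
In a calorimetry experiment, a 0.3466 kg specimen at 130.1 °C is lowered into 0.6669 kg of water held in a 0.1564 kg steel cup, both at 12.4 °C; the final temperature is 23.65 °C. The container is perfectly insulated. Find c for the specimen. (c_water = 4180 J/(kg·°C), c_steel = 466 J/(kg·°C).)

Energy conservation, ΣQ = 0:
0.3466·c·(23.65 − 130.1) + 0.6669·4180·(23.65 − 12.4) + 0.1564·466·(23.65 − 12.4) = 0
-36.9 c = -32181
c = -32181/-36.9 ≈ 872.2 J/(kg·°C)

c ≈ 872 J/(kg·°C)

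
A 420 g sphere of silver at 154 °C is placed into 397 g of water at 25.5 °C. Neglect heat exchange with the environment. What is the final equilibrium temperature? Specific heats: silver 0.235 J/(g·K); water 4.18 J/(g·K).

T_f ≈ 32.7 °C

Taking heat into each body as positive, Σ m c ΔT = 0:
420·0.235·(T − 154) + 397·4.18·(T − 25.5) = 0
(98.7 + 1659.5) T = 98.7·154 + 1659.5·25.5
T = 57516 / 1758.2 = 32.7 °C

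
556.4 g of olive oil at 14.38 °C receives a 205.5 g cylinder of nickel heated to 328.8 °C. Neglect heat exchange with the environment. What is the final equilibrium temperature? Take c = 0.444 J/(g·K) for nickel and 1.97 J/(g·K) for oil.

T_f ≈ 38.5 °C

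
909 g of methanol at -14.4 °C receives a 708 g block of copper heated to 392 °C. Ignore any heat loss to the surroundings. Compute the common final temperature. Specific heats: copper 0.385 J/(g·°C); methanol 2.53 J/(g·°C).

Setting the total heat transfer to zero:
708*0.385*(T − 392) + 909*2.53*(T − (-14.4)) = 0
272.58(T − 392) + 2299.8(T − (-14.4)) = 0
(272.58 + 2299.8) T = 272.58*392 + 2299.8*(-14.4)
T = 73735 / 2572.3 = 28.7 °C

T_f ≈ 28.7 °C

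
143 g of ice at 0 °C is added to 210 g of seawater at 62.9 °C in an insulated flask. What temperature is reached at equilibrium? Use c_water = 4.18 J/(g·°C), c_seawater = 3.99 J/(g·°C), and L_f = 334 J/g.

T_f ≈ 3.4 °C

Sum of m c ΔT and latent-heat terms is zero:
melt ice: 143·334 = 47762
  meltwater 0→T: 143·4.18·T = 597.74 T
  seawater: 837.9(T − 62.9)
1435.6 T = 52704 − 47762 = 4941.9
T ≈ 3.44 °C — above 0 °C, consistent with complete melting.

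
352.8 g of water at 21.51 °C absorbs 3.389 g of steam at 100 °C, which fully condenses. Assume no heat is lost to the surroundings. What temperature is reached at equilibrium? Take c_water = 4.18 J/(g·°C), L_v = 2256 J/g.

Net heat exchanged in the isolated system is zero:
condense steam: −3.389×2256 = −7645.6; condensed water 100 °C→T: 14.17(T − 100); water warms: 352.8×4.18×(T − 21.51) = 1474.7(T − 21.51)
1488.9 T = 7645.6 + 1416.6 + 31721 = 40783
T ≈ 27.39 °C — below 100 °C, confirming all the steam condensed.

T_f ≈ 27.4 °C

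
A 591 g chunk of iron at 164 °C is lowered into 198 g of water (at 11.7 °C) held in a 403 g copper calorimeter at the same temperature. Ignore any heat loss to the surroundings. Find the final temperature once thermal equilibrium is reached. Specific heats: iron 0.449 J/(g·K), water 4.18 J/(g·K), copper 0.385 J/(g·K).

T_f ≈ 44.1 °C

With ΣQ=0 the equilibrium temperature is the m·c-weighted mean:
T_f = (265.36*164 + 827.64*11.7 + 155.16*11.7) / (265.36 + 827.64 + 155.16)
    = 55018 / 1248.2 ≈ 44.08 °C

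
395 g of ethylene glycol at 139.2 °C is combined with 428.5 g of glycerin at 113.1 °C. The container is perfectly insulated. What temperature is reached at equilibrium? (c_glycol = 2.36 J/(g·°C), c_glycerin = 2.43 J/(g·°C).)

Conservation of energy gives ΣQ = 0:
395×2.36×(T − 139.2) + 428.5×2.43×(T − 113.1) = 0
932.2(T − 139.2) + 1041.3(T − 113.1) = 0
1973.5 T = 247528
T = 247528 / 1973.5 = 125 °C

T_f ≈ 125.4 °C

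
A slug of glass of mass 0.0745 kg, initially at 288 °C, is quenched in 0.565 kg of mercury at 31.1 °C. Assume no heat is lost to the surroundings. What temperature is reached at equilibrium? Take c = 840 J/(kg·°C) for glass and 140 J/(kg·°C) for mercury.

T_f ≈ 144.6 °C

Heat gained plus heat lost sum to zero:
0.0745*840*(T − 288) + 0.565*140*(T − 31.1) = 0
62.58(T − 288) + 79.1(T − 31.1) = 0
141.68 T = 20483
T = 20483 / 141.68 = 145 °C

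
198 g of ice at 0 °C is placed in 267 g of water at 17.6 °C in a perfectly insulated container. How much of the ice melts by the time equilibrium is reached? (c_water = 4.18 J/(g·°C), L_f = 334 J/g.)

Cooling the water to 0 °C releases 267×4.18×17.6 = 19643 J.
To melt every bit of ice: 198×334 = 66132 J.
That's not enough to melt it all — equilibrium is at 0 °C with ice remaining.
m_melted×334 = 19643  ⇒  m_melted ≈ 58.81 g.

m_melted ≈ 58.8 g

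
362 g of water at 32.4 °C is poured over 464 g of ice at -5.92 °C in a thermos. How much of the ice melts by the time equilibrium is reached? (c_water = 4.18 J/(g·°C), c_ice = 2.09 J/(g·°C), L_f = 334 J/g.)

Heat available from the water dropping to 0 °C: 362×4.18×32.4 = 49026 J.
Warming the ice to 0 °C takes 464×2.09×5.92 = 5741 J, leaving 43285 J for melting.
Fully melting the ice requires m_ice L_f = 464×334 = 154976 J.
That's not enough to melt it all — equilibrium is at 0 °C with ice remaining.
m_melted×334 = 43285  ⇒  m_melted ≈ 129.6 g.

m_melted ≈ 130 g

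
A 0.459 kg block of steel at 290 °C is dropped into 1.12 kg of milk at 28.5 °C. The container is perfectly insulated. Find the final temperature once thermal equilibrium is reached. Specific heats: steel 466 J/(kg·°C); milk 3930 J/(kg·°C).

Set heat shed by the hot body equal to heat absorbed by the cold body:
0.459×466×(290 − T) = 1.12×3930×(T − 28.5)
213.89(290 − T) = 4401.6(T − 28.5)
4615.5 T = 187475  ⇒  T ≈ 40.62 °C

T_f ≈ 40.6 °C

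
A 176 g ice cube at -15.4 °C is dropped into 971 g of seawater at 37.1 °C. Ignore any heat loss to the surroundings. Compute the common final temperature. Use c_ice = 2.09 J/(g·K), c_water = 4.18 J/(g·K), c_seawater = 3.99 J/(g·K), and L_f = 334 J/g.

T_f ≈ 17.2 °C

Sum of m c ΔT and latent-heat terms is zero:
ice -15.4→0 °C: 176·2.09·15.4 = 5664.7
  latent heat to melt: 176·334 = 58784
  meltwater 0→T: 176·4.18·T = 735.68 T
  seawater cools: 971·3.99·(T − 37.1) = 3874.3(T − 37.1)
4610 T = 143736 − 64449 = 79287
T ≈ 17.20 °C — above 0 °C, consistent with complete melting.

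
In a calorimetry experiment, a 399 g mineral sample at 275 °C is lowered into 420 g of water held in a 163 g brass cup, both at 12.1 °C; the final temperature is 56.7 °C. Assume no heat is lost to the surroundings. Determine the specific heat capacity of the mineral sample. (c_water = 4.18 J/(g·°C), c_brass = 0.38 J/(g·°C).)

Conservation of energy gives ΣQ = 0:
399×c×(56.7 − 275) + 420×4.18×(56.7 − 12.1) + 163×0.38×(56.7 − 12.1) = 0
-87102 c = -81062
c = -81062/-87102 ≈ 0.9307 J/(g·°C)

c ≈ 0.931 J/(g·°C)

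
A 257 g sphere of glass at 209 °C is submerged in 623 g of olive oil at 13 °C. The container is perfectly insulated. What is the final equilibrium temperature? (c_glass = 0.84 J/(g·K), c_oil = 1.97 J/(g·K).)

T_f ≈ 42.3 °C

Heat gained plus heat lost sum to zero:
257×0.84×(T − 209) + 623×1.97×(T − 13) = 0
1443.2 T = 61074
T = 61074 / 1443.2 = 42.3 °C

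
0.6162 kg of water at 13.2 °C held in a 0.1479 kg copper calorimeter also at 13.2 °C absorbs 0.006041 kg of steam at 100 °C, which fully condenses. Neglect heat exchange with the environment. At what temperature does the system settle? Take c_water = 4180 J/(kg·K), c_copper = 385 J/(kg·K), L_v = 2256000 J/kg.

Let T be the final temperature. ΣQ_i = 0:
steam→water at 100 °C releases m L_v = 0.006041·2256000 = 13628
  condensate cools 100→T: 0.006041·4180·(T − 100) = 25.25(T − 100)
  original water: 2575.7(T − 13.2)
  copper cup: 0.1479·385·(T − 13.2) = 56.94(T − 13.2)
2657.9 T = 13628 + 2525.1 + 34751 = 50905
T ≈ 19.15 °C (< 100 °C, so full condensation is consistent).

T_f ≈ 19.2 °C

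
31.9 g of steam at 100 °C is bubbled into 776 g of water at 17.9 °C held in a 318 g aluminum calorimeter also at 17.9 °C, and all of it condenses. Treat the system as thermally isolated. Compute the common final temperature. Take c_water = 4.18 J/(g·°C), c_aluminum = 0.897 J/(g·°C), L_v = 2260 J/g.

T_f ≈ 40.6 °C

Taking heat into each body as positive, Σ m c ΔT = 0:
steam→water at 100 °C releases m L_v = 31.9×2260 = 72094; condensate cools 100→T: 31.9×4.18×(T − 100) = 133.34(T − 100); water warms: 776×4.18×(T − 17.9) = 3243.7(T − 17.9); aluminum cup: 318×0.897×(T − 17.9) = 285.25(T − 17.9)
3662.3 T = 72094 + 13334 + 63168 = 148596
T ≈ 40.57 °C (< 100 °C, so full condensation is consistent).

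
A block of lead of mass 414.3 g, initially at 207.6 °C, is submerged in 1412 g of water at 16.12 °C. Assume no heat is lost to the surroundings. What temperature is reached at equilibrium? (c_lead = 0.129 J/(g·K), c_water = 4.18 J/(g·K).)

T_f ≈ 17.8 °C

Heat gained plus heat lost sum to zero:
414.3·0.129·(T − 207.6) + 1412·4.18·(T − 16.12) = 0
5955.6 T = 106238
T = 106238/5955.6 ≈ 17.84 °C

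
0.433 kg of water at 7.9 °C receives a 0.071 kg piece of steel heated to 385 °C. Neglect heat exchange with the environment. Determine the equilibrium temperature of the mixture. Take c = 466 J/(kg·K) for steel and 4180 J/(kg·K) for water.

T_f ≈ 14.7 °C

Taking heat into each body as positive, Σ m c ΔT = 0:
0.071·466·(T − 385) + 0.433·4180·(T − 7.9) = 0
33.09(T − 385) + 1809.9(T − 7.9) = 0
1843 T = 27037
T = 27037 / 1843 = 14.7 °C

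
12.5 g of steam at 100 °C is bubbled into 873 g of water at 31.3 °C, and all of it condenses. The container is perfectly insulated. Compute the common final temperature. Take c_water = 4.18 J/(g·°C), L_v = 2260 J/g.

T_f ≈ 39.9 °C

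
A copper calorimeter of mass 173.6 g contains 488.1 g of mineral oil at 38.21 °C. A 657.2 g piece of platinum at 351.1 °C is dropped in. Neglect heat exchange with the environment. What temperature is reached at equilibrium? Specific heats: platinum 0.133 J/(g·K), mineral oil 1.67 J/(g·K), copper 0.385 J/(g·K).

T_f ≈ 66.4 °C

Taking heat into each body as positive, Σ m c ΔT = 0:
657.2×0.133×(T − 351.1) + 488.1×1.67×(T − 38.21) + 173.6×0.385×(T − 38.21) = 0
87.41(T − 351.1) + 815.13(T − 38.21) + 66.84(T − 38.21) = 0
969.37 T = 64389
T = 64389/969.37 ≈ 66.42 °C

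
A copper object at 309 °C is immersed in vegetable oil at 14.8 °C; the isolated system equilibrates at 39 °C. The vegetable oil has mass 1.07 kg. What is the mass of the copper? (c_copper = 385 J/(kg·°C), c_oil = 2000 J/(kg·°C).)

m ≈ 0.498 kg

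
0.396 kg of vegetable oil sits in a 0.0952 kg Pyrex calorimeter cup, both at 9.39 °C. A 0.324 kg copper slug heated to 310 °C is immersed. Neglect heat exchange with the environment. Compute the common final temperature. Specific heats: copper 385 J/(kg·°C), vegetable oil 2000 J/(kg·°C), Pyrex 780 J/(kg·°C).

Setting the total heat transfer to zero:
0.324*385*(T − 310) + 0.396*2000*(T − 9.39) + 0.0952*780*(T − 9.39) = 0
124.74(T − 310) + 792(T − 9.39) + 74.26(T − 9.39) = 0
(124.74 + 792 + 74.26) T = 124.74*310 + 792*9.39 + 74.26*9.39
T = 46804 / 991 = 47.2 °C

T_f ≈ 47.2 °C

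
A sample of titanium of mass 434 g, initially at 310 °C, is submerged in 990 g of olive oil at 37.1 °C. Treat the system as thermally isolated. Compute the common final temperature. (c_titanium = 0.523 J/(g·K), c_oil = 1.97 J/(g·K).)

T_f ≈ 65.5 °C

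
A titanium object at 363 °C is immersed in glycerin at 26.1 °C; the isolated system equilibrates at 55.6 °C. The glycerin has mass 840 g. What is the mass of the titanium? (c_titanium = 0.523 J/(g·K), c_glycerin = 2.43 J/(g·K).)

m ≈ 375 g

Heat gained plus heat lost sum to zero:
m·0.523·(55.6 − 363) + 840·2.43·(55.6 − 26.1) = 0
-160.77 m = -60215
m = -60215/-160.77 ≈ 374.5 g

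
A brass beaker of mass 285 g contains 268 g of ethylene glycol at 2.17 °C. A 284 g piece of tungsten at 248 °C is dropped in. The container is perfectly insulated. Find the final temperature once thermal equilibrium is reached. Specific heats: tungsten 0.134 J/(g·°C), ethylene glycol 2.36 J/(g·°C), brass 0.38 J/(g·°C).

Let T be the final temperature. ΣQ_i = 0:
284*0.134*(T − 248) + 268*2.36*(T − 2.17) + 285*0.38*(T − 2.17) = 0
38.06(T − 248) + 632.48(T − 2.17) + 108.3(T − 2.17) = 0
(38.06 + 632.48 + 108.3) T = 38.06*248 + 632.48*2.17 + 108.3*2.17
T = 11045 / 778.84 = 14.2 °C

T_f ≈ 14.2 °C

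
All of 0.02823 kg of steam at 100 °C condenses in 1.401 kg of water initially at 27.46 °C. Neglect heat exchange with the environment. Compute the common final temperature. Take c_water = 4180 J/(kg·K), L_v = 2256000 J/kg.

Let T be the final temperature. ΣQ_i = 0:
steam→water at 100 °C releases m L_v = 0.02823·2256000 = 63687; condensate cools 100→T: 0.02823·4180·(T − 100) = 118(T − 100); water warms: 1.401·4180·(T − 27.46) = 5856.2(T − 27.46)
5974.2 T = 63687 + 11800 + 160811 = 236298
T ≈ 39.55 °C (< 100 °C, so full condensation is consistent).

T_f ≈ 39.6 °C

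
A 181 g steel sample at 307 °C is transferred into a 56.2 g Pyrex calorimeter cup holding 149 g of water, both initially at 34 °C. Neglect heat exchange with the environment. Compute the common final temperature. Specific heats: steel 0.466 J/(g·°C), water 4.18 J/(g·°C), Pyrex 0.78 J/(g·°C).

Energy conservation, ΣQ = 0:
181*0.466*(T − 307) + 149*4.18*(T − 34) + 56.2*0.78*(T − 34) = 0
84.35(T − 307) + 622.82(T − 34) + 43.84(T − 34) = 0
(84.35 + 622.82 + 43.84) T = 84.35*307 + 622.82*34 + 43.84*34
T ≈ 64.66 °C

T_f ≈ 64.7 °C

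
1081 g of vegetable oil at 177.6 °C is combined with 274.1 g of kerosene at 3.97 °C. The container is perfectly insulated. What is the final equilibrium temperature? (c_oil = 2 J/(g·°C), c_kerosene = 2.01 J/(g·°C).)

T_f ≈ 142.3 °C

|Q_oil| = |Q_kerosene|:
1081×2×(177.6 − T) = 274.1×2.01×(T − 3.97)
2162(177.6 − T) = 550.94(T − 3.97)
2712.9 T = 386158  ⇒  T ≈ 142.34 °C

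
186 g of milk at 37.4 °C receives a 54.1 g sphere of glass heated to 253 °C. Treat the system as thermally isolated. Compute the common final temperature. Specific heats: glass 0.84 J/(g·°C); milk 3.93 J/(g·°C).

T_f ≈ 50.0 °C

Setting the total heat transfer to zero:
54.1*0.84*(T − 253) + 186*3.93*(T − 37.4) = 0
776.42 T = 38836
T = 38836 / 776.42 = 50 °C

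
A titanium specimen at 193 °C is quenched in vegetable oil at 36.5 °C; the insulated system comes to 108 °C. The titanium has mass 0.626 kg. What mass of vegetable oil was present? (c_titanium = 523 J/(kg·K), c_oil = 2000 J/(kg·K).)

m ≈ 0.195 kg

Taking heat into each body as positive, Σ m c ΔT = 0:
0.626·523·(108 − 193) + m·2000·(108 − 36.5) = 0
143000 m = 27829
m = 27829/143000 ≈ 0.1946 kg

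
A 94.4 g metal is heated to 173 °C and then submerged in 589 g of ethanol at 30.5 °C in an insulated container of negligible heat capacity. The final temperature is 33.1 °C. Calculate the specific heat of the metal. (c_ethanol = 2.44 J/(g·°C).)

m_s c (T_s − T_f) = m_ethanol c_ethanol (T_f − T_0):
94.4×c×(173 − 33.1) = 589×2.44×(33.1 − 30.5)
13207 c = 3736.6  ⇒  c ≈ 0.2829 J/(g·°C)

c ≈ 0.283 J/(g·°C)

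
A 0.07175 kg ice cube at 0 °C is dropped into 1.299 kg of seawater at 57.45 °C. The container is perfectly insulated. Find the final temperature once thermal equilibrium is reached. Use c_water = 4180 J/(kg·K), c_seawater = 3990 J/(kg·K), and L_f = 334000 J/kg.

Conservation of energy gives ΣQ = 0:
melt ice: 0.07175·334000 = 23964
  meltwater 0→T: 0.07175·4180·T = 299.91 T
  seawater: 5183(T − 57.45)
5482.9 T = 297764 − 23964 = 273799
T ≈ 49.94 °C. Since T > 0 °C, the all-ice-melts assumption holds.

T_f ≈ 49.9 °C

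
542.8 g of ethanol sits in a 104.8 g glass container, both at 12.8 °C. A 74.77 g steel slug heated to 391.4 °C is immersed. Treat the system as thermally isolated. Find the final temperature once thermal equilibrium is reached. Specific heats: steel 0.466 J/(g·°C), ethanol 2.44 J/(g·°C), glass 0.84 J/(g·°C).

T_f ≈ 21.9 °C

Heat gained plus heat lost sum to zero:
74.77·0.466·(T − 391.4) + 542.8·2.44·(T − 12.8) + 104.8·0.84·(T − 12.8) = 0
1447.3 T = 31717
T = 31717 / 1447.3 = 21.9 °C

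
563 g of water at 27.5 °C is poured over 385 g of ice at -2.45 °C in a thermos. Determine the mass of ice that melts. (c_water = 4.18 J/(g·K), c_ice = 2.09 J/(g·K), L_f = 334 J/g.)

Heat available from the water dropping to 0 °C: 563·4.18·27.5 = 64717 J.
Of that, 385·2.09·2.45 = 1971.4 J goes to bring the ice to 0 °C, leaving 62745 J.
To melt every bit of ice: 385·334 = 128590 J.
Since 62745 < 128590 J, not all the ice melts; equilibrium is at 0 °C.
m_melted·334 = 62745  ⇒  m_melted ≈ 187.9 g.

m_melted ≈ 188 g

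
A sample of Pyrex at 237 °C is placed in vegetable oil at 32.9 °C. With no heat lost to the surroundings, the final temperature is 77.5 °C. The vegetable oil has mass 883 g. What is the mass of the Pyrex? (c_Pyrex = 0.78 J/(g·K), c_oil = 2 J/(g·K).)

m ≈ 633 g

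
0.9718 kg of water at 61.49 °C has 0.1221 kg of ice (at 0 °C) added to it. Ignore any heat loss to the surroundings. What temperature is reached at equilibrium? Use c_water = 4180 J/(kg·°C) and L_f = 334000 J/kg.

T_f ≈ 45.7 °C

Net heat exchanged in the isolated system is zero:
fusion: m_ice L_f = 0.1221·334000 = 40781
  warm the meltwater: 510.38 T
  water cools: 0.9718·4180·(T − 61.49) = 4062.1(T − 61.49)
4572.5 T = 249780 − 40781 = 208999
T ≈ 45.71 °C (positive, so assuming full melt was valid).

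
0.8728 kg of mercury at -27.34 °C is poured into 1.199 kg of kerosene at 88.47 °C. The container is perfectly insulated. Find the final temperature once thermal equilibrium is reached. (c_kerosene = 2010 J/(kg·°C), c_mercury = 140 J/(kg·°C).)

Energy conservation, ΣQ = 0:
1.199·2010·(T − 88.47) + 0.8728·140·(T − (-27.34)) = 0
2410(T − 88.47) + 122.19(T − (-27.34)) = 0
(2410 + 122.19) T = 2410·88.47 + 122.19·(-27.34)
T = 209871 / 2532.2 = 82.9 °C

T_f ≈ 82.9 °C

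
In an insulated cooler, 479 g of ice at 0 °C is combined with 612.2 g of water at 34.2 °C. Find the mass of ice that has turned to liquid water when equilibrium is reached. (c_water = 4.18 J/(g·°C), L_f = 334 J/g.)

m_melted ≈ 262 g

Water can give up m c ΔT = 612.2×4.18×34.2 = 87518 J before reaching 0 °C.
To melt every bit of ice: 479×334 = 159986 J.
87518 J < 159986 J, so only part of the ice melts and the system sits at 0 °C.
m_melted×334 = 87518  ⇒  m_melted ≈ 262 g.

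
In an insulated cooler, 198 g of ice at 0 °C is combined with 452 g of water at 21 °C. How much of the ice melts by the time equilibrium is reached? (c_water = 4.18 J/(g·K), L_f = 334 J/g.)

Cooling the water to 0 °C releases 452·4.18·21 = 39677 J.
To melt every bit of ice: 198·334 = 66132 J.
Since 39677 < 66132 J, not all the ice melts; equilibrium is at 0 °C.
m_melt = 39677 / L_f = 118.8 g.

m_melted ≈ 119 g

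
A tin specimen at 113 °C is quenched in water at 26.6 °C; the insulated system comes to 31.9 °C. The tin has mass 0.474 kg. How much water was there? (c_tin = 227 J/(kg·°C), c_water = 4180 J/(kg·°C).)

|Q_tin| = |Q_water|:
0.474×227×(113 − 31.9) = m×4180×(31.9 − 26.6)
22154 m = 8726.2  ⇒  m ≈ 0.3939 kg

m ≈ 0.394 kg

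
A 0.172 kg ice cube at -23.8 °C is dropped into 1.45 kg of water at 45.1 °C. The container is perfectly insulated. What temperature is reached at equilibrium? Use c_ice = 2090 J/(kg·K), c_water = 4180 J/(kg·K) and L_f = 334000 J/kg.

T_f ≈ 30.6 °C

Taking heat into each body as positive, Σ m c ΔT = 0:
warm ice to 0 °C: 0.172·2090·(0 − (-23.8)) = 8555.6
  melt ice: 0.172·334000 = 57448
  warm the meltwater: 718.96 T
  water: 6061(T − 45.1)
6780 T = 273351 − 66004 = 207347
T ≈ 30.58 °C. Since T > 0 °C, the all-ice-melts assumption holds.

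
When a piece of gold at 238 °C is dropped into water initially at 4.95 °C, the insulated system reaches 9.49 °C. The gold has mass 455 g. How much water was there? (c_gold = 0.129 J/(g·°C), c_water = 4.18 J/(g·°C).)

m ≈ 707 g

|Q_gold| = |Q_water|:
455×0.129×(238 − 9.49) = m×4.18×(9.49 − 4.95)
18.98 m = 13412  ⇒  m ≈ 706.8 g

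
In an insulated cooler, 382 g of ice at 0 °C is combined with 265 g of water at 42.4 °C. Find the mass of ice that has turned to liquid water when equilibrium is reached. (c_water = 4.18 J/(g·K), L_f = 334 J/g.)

m_melted ≈ 141 g

Water can give up m c ΔT = 265×4.18×42.4 = 46966 J before reaching 0 °C.
Melting all 382 g of ice would need 382×334 = 127588 J.
46966 J < 127588 J, so only part of the ice melts and the system sits at 0 °C.
m_melt = 46966 / L_f = 140.6 g.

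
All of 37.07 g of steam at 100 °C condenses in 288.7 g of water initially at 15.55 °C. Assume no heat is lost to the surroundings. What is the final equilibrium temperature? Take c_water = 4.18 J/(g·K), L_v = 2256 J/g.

T_f ≈ 86.6 °C

Net heat exchanged in the isolated system is zero:
condense steam: −37.07×2256 = −83630
  condensed water 100 °C→T: 154.95(T − 100)
  water warms: 288.7×4.18×(T − 15.55) = 1206.8(T − 15.55)
1361.7 T = 83630 + 15495 + 18765 = 117890
T ≈ 86.57 °C, under the boiling point, so the assumption holds.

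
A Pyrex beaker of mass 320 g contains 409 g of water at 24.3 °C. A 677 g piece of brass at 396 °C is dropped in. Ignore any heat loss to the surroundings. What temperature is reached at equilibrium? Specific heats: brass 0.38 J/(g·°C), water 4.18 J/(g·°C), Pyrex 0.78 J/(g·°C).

T_f ≈ 67.4 °C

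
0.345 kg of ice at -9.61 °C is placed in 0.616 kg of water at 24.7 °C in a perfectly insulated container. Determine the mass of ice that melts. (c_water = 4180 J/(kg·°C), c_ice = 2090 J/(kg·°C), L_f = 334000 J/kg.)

m_melted ≈ 0.17 kg

Water can give up m c ΔT = 0.616·4180·24.7 = 63600 J before reaching 0 °C.
Of that, 0.345·2090·9.61 = 6929.3 J goes to bring the ice to 0 °C, leaving 56670 J.
Fully melting the ice requires m_ice L_f = 0.345·334000 = 115230 J.
56670 J < 115230 J, so only part of the ice melts and the system sits at 0 °C.
Mass melted = 56670/334000 ≈ 0.1697 kg.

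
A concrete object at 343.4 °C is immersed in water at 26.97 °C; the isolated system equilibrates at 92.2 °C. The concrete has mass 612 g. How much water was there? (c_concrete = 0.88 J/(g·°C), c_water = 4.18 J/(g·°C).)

Conservation of energy gives ΣQ = 0:
612·0.88·(92.2 − 343.4) + m·4.18·(92.2 − 26.97) = 0
272.66 m = 135286
m = 135286/272.66 ≈ 496.2 g

m ≈ 496 g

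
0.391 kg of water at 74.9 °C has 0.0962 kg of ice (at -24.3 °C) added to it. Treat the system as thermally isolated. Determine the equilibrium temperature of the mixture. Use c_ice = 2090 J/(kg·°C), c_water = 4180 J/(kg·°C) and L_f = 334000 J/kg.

T_f ≈ 41.9 °C

Taking heat into each body as positive, Σ m c ΔT = 0:
warm ice to 0 °C: 0.0962×2090×(0 − (-24.3)) = 4885.7
  fusion: m_ice L_f = 0.0962×334000 = 32131
  warm the meltwater: 402.12 T
  water cools: 0.391×4180×(T − 74.9) = 1634.4(T − 74.9)
2036.5 T = 122415 − 37017 = 85399
T ≈ 41.93 °C. Since T > 0 °C, the all-ice-melts assumption holds.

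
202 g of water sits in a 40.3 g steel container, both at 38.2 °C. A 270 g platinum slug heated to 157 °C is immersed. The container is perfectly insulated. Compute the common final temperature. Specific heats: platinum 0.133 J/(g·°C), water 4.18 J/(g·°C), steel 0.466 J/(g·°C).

T_f ≈ 42.9 °C

Setting the total heat transfer to zero:
270×0.133×(T − 157) + 202×4.18×(T − 38.2) + 40.3×0.466×(T − 38.2) = 0
35.91(T − 157) + 844.36(T − 38.2) + 18.78(T − 38.2) = 0
899.05 T = 38610
T ≈ 42.95 °C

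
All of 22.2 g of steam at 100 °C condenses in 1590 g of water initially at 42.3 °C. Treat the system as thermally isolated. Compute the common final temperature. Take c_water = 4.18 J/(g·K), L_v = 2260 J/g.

T_f ≈ 50.5 °C

Net heat exchanged in the isolated system is zero:
condense steam: −22.2×2260 = −50172; condensed water 100 °C→T: 92.8(T − 100); original water: 6646.2(T − 42.3)
6739 T = 50172 + 9279.6 + 281134 = 340586
T ≈ 50.54 °C, under the boiling point, so the assumption holds.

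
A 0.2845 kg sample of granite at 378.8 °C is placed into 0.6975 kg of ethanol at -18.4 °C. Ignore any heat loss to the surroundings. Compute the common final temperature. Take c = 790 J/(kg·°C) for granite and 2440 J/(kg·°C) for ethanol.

T_f ≈ 27.9 °C

Taking heat into each body as positive, Σ m c ΔT = 0:
0.2845*790*(T − 378.8) + 0.6975*2440*(T − (-18.4)) = 0
224.75(T − 378.8) + 1701.9(T − (-18.4)) = 0
(224.75 + 1701.9) T = 224.75*378.8 + 1701.9*(-18.4)
T = 53822 / 1926.7 = 27.9 °C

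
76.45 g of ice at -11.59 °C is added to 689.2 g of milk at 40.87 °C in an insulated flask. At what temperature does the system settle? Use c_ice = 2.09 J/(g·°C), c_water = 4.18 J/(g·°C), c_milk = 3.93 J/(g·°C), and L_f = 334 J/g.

T_f ≈ 27.5 °C

Net heat exchanged in the isolated system is zero:
ice -11.59→0 °C: 76.45×2.09×11.59 = 1851.9; melt ice: 76.45×334 = 25534; warm the meltwater: 319.56 T; milk cools: 689.2×3.93×(T − 40.87) = 2708.6(T − 40.87)
3028.1 T = 110699 − 27386 = 83313
T ≈ 27.51 °C. Since T > 0 °C, the all-ice-melts assumption holds.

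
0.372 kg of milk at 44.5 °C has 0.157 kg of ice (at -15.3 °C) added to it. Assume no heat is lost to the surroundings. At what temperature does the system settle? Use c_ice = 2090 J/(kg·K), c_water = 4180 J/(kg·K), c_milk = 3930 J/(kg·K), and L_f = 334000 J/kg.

T_f ≈ 3.6 °C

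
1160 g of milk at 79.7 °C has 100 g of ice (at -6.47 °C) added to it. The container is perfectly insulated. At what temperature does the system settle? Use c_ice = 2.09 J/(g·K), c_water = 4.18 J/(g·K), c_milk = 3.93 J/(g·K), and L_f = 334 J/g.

T_f ≈ 66.0 °C

Setting the total heat transfer to zero:
warm ice to 0 °C: 100·2.09·(0 − (-6.47)) = 1352.2
  latent heat to melt: 100·334 = 33400
  meltwater 0→T: 100·4.18·T = 418 T
  milk cools: 1160·3.93·(T − 79.7) = 4558.8(T − 79.7)
4976.8 T = 363336 − 34752 = 328584
T ≈ 66.02 °C. Since T > 0 °C, the all-ice-melts assumption holds.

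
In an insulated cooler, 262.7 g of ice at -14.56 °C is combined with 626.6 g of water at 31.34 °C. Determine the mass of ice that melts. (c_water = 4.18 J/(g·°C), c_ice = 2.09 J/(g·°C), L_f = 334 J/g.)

m_melted ≈ 222 g

Heat available from the water dropping to 0 °C: 626.6·4.18·31.34 = 82085 J.
Of that, 262.7·2.09·14.56 = 7994.1 J goes to bring the ice to 0 °C, leaving 74091 J.
To melt every bit of ice: 262.7·334 = 87742 J.
74091 J < 87742 J, so only part of the ice melts and the system sits at 0 °C.
Mass melted = 74091/334 ≈ 221.8 g.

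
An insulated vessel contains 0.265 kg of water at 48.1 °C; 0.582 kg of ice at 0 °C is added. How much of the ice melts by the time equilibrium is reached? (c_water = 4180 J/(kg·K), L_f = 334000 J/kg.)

m_melted ≈ 0.16 kg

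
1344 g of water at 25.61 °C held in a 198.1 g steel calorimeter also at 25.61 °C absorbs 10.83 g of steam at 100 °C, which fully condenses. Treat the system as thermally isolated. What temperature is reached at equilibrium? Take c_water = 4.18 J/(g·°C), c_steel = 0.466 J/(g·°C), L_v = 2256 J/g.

T_f ≈ 30.4 °C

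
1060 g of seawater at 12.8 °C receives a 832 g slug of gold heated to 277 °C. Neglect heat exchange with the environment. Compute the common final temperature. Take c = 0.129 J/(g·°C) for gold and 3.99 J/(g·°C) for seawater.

Heat gained plus heat lost sum to zero:
832·0.129·(T − 277) + 1060·3.99·(T − 12.8) = 0
107.33(T − 277) + 4229.4(T − 12.8) = 0
(107.33 + 4229.4) T = 107.33·277 + 4229.4·12.8
T = 83866/4336.7 ≈ 19.34 °C

T_f ≈ 19.3 °C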